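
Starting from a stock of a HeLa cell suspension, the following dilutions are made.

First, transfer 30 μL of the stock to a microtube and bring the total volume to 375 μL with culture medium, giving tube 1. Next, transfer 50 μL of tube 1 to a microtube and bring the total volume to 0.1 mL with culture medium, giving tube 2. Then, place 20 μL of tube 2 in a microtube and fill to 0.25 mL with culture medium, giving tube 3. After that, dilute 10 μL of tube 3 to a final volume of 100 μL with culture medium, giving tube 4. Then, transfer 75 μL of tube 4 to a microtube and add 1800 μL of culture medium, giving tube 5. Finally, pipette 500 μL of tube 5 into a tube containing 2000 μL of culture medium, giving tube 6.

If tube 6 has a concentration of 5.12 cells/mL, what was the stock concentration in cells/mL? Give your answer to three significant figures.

Step 1: 30 μL brought to 375 μL → factor 375/30 = 12.5
Step 2: 50 μL brought to 0.1 mL → factor 100/50 = 2
Step 3: 20 μL brought to 0.25 mL → factor 250/20 = 12.5
Step 4: 10 μL brought to 100 μL → factor 100/10 = 10
Step 5: 75 μL + 1800 μL = 1875 μL total → factor 1875/75 = 25
Step 6: 500 μL + 2000 μL = 2500 μL total → factor 2500/500 = 5
Overall dilution factor = 12.5 × 2 × 12.5 × 10 × 25 × 5 = 3.9062 × 10^5
Stock = 5.12 cells/mL × 3.9062 × 10^5 = 2.00 × 10^6 cells/mL

2.00 × 10^6 cells/mL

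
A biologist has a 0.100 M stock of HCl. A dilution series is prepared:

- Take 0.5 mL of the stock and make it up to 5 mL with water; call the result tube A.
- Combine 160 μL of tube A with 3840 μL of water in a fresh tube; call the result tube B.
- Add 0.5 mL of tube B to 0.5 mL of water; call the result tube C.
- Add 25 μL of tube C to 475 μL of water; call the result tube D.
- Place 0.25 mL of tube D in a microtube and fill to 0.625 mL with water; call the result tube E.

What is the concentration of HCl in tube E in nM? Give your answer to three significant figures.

Step 1: 0.5 mL brought to 5 mL → factor 5/0.5 = 10
Step 2: 160 μL + 3840 μL = 4000 μL total → factor 4000/160 = 25
Step 3: 0.5 mL + 0.5 mL = 1 mL total → factor 1/0.5 = 2
Step 4: 25 μL + 475 μL = 500 μL total → factor 500/25 = 20
Step 5: 0.25 mL brought to 0.625 mL → factor 0.625/0.25 = 2.5
Overall dilution factor = 10 × 25 × 2 × 20 × 2.5 = 25000
Final = 0.100 M / 25000 = 4.000 × 10^-6 M = 4.00 × 10^3 nM

4.00 × 10^3 nM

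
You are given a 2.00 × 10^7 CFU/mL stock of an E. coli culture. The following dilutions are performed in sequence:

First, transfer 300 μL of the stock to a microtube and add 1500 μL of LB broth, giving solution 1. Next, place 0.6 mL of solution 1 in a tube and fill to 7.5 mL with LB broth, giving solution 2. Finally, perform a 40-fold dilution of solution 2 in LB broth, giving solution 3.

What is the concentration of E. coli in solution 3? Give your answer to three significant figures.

Step 1: 300 μL + 1500 μL = 1800 μL total → factor 1800/300 = 6
Step 2: 0.6 mL brought to 7.5 mL → factor 7.5/0.6 = 12.5
Step 3: 40-fold → factor 40
Overall dilution factor = 6 × 12.5 × 40 = 3000
Final = 2.00 × 10^7 CFU/mL / 3000 = 6.67 × 10^3 CFU/mL

6.67 × 10^3 CFU/mL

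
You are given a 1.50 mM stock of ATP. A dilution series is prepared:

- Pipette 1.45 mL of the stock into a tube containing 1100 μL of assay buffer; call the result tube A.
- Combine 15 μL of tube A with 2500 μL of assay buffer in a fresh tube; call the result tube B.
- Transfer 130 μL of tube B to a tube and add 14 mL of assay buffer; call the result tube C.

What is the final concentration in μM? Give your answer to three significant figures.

0.0468 μM

Step 1: 1.45 mL + 1100 μL = 2.55 mL total → factor 2.55/1.45 = 1.7586
Step 2: 15 μL + 2500 μL = 2515 μL total → factor 2515/15 = 167.67
Step 3: 130 μL + 14 mL = 14130 μL total → factor 14130/130 = 108.69
Overall dilution factor = 1.7586 × 167.67 × 108.69 = 32049
Final = 1.50 mM / 32049 = 4.680 × 10^-5 mM = 0.0468 μM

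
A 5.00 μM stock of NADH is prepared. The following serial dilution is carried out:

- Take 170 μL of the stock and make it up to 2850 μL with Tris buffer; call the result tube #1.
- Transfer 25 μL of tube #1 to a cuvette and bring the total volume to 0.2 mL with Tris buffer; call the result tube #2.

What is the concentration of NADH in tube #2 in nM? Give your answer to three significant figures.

Step 1: 170 μL brought to 2850 μL → factor 2850/170 = 16.765
Step 2: 25 μL brought to 0.2 mL → factor 200/25 = 8
Overall dilution factor = 16.765 × 8 = 134.12
Final = 5.00 μM / 134.12 = 0.03728 μM = 37.3 nM

37.3 nM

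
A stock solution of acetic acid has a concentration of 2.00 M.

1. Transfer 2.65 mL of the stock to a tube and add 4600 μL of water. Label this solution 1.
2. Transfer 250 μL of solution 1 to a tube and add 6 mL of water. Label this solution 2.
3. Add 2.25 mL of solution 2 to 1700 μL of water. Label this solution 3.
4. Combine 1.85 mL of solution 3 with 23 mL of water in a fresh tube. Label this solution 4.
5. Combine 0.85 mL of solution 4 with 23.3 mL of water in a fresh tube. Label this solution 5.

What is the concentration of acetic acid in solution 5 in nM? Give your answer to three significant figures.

4.36 × 10^4 nM

Step 1: 2.65 mL + 4600 μL = 7.25 mL total → factor 7.25/2.65 = 2.7358
Step 2: 250 μL + 6 mL = 6250 μL total → factor 6250/250 = 25
Step 3: 2.25 mL + 1700 μL = 3.95 mL total → factor 3.95/2.25 = 1.7556
Step 4: 1.85 mL + 23 mL = 24.85 mL total → factor 24.85/1.85 = 13.432
Step 5: 0.85 mL + 23.3 mL = 24.15 mL total → factor 24.15/0.85 = 28.412
Overall dilution factor = 2.7358 × 25 × 1.7556 × 13.432 × 28.412 = 45825
Final = 2.00 M / 45825 = 4.364 × 10^-5 M = 4.36 × 10^4 nM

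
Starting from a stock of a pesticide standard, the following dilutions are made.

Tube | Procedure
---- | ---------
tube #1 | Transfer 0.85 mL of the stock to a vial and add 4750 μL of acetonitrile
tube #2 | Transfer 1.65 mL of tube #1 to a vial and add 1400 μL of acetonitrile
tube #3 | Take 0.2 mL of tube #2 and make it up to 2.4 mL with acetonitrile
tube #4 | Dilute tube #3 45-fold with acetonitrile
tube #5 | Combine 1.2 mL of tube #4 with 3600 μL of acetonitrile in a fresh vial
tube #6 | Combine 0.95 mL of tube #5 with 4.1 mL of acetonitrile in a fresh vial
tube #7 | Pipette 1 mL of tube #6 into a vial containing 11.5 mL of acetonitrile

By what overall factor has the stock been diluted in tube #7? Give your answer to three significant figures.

1.75 × 10^6

Step 1: 0.85 mL + 4750 μL = 5.6 mL total → factor 5.6/0.85 = 6.5882
Step 2: 1.65 mL + 1400 μL = 3.05 mL total → factor 3.05/1.65 = 1.8485
Step 3: 0.2 mL brought to 2.4 mL → factor 2.4/0.2 = 12
Step 4: 45-fold → factor 45
Step 5: 1.2 mL + 3600 μL = 4.8 mL total → factor 4.8/1.2 = 4
Step 6: 0.95 mL + 4.1 mL = 5.05 mL total → factor 5.05/0.95 = 5.3158
Step 7: 1 mL + 11.5 mL = 12.5 mL total → factor 12.5/1 = 12.5
Overall dilution factor = 6.5882 × 1.8485 × 12 × 45 × 4 × 5.3158 × 12.5 = 1.7479 × 10^6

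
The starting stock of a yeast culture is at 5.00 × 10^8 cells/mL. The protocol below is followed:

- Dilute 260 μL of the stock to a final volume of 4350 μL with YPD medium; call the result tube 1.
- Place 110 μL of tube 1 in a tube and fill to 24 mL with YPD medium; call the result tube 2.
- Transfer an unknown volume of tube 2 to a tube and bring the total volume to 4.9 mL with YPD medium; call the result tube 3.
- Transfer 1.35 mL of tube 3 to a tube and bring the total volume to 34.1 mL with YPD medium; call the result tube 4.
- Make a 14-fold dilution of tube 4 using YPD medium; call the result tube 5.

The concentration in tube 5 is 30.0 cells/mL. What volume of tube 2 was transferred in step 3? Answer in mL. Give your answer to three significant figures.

Step 1: 260 μL brought to 4350 μL → factor 4350/260 = 16.731
Step 2: 110 μL brought to 24 mL → factor 24000/110 = 218.18
Step 3: v brought to 4.9 mL → factor = 4.9 mL/v
Step 4: 1.35 mL brought to 34.1 mL → factor 34.1/1.35 = 25.259
Step 5: 14-fold → factor 14
Product of known-step factors = 1.2909 × 10^6
Overall factor = 5.00 × 10^8 cells/mL / (30.0 cells/mL) = 1.6667 × 10^7
Step-3 factor = 1.6667 × 10^7 / 1.2909 × 10^6 = 12.911
v = 4.9 mL / 12.911 = 0.380 mL

0.380 mL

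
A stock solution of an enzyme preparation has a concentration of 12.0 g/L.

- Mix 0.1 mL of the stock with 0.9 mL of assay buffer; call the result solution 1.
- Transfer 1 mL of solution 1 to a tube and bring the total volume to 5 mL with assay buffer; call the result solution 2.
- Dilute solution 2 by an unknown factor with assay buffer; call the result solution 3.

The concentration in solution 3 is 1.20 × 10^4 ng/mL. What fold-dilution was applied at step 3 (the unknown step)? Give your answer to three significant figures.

20.0-fold

Step 1: 0.1 mL + 0.9 mL = 1 mL total → factor 1/0.1 = 10
Step 2: 1 mL brought to 5 mL → factor 5/1 = 5
Step 3: unknown factor x
Product of known-step factors = 50
Overall factor = 12.0 g/L / (1.20 × 10^4 ng/mL) = 1000
x = 1000 / 50 = 20.0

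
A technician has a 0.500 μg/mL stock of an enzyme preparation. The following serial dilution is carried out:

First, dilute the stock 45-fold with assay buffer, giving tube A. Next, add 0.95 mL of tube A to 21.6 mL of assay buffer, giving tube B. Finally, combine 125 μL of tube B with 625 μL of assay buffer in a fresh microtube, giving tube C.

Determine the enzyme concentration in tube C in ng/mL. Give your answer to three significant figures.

0.0780 ng/mL

Step 1: 45-fold → factor 45
Step 2: 0.95 mL + 21.6 mL = 22.55 mL total → factor 22.55/0.95 = 23.737
Step 3: 125 μL + 625 μL = 750 μL total → factor 750/125 = 6
Overall dilution factor = 45 × 23.737 × 6 = 6408.9
Final = 0.500 μg/mL / 6408.9 = 7.802 × 10^-5 μg/mL = 0.0780 ng/mL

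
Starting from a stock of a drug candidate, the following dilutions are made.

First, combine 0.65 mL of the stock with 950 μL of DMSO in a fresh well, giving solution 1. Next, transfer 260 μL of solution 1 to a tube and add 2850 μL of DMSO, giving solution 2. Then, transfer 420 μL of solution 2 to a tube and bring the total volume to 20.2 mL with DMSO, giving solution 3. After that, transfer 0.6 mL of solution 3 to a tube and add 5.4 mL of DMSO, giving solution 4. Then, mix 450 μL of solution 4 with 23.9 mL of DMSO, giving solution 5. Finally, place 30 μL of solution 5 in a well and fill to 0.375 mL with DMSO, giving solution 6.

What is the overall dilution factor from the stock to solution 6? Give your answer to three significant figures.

Step 1: 0.65 mL + 950 μL = 1.6 mL total → factor 1.6/0.65 = 2.4615
Step 2: 260 μL + 2850 μL = 3110 μL total → factor 3110/260 = 11.962
Step 3: 420 μL brought to 20.2 mL → factor 20200/420 = 48.095
Step 4: 0.6 mL + 5.4 mL = 6 mL total → factor 6/0.6 = 10
Step 5: 450 μL + 23.9 mL = 24350 μL total → factor 24350/450 = 54.111
Step 6: 30 μL brought to 0.375 mL → factor 375/30 = 12.5
Overall dilution factor = 2.4615 × 11.962 × 48.095 × 10 × 54.111 × 12.5 = 9.5784 × 10^6

9.58 × 10^6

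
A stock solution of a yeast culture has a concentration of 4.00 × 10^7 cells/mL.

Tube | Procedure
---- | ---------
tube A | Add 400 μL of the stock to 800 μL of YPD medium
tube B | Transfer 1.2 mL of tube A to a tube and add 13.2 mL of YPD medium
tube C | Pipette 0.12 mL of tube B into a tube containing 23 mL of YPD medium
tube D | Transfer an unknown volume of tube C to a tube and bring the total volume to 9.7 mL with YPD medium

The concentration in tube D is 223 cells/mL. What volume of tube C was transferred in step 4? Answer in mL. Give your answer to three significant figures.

0.375 mL

Step 1: 400 μL + 800 μL = 1200 μL total → factor 1200/400 = 3
Step 2: 1.2 mL + 13.2 mL = 14.4 mL total → factor 14.4/1.2 = 12
Step 3: 0.12 mL + 23 mL = 23.12 mL total → factor 23.12/0.12 = 192.67
Step 4: v brought to 9.7 mL → factor = 9.7 mL/v
Product of known-step factors = 6936
Overall factor = 4.00 × 10^7 cells/mL / (223 cells/mL) = 1.7937 × 10^5
Step-4 factor = 1.7937 × 10^5 / 6936 = 25.861
v = 9.7 mL / 25.861 = 0.375 mL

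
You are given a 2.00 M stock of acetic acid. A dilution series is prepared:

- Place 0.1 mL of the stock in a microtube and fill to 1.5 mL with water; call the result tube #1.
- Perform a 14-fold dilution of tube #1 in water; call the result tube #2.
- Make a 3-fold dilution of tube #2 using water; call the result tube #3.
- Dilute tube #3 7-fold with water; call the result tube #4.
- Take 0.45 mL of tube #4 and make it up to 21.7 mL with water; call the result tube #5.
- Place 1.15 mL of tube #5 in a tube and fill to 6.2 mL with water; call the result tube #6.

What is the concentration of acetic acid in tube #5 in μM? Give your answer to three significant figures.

9.40 μM

Step 1: 0.1 mL brought to 1.5 mL → factor 1.5/0.1 = 15
Step 2: 14-fold → factor 14
Step 3: 3-fold → factor 3
Step 4: 7-fold → factor 7
Step 5: 0.45 mL brought to 21.7 mL → factor 21.7/0.45 = 48.222
Dilution factor through tube #5 = 15 × 14 × 3 × 7 × 48.222 = 2.1266 × 10^5
[tube #5] = 2.00 M / 2.1266 × 10^5 = 9.405 × 10^-6 M = 9.40 μM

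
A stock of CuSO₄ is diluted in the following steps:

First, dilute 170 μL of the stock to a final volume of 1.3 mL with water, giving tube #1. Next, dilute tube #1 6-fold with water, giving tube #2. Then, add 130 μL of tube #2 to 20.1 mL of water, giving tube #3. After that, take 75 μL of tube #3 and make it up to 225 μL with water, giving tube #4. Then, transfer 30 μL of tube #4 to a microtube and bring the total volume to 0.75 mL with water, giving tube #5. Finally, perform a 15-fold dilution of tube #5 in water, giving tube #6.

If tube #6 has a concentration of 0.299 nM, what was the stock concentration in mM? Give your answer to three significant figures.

Step 1: 170 μL brought to 1.3 mL → factor 1300/170 = 7.6471
Step 2: 6-fold → factor 6
Step 3: 130 μL + 20.1 mL = 20230 μL total → factor 20230/130 = 155.62
Step 4: 75 μL brought to 225 μL → factor 225/75 = 3
Step 5: 30 μL brought to 0.75 mL → factor 750/30 = 25
Step 6: 15-fold → factor 15
Overall dilution factor = 7.6471 × 6 × 155.62 × 3 × 25 × 15 = 8.0325 × 10^6
Stock = 0.299 nM × 8.0325 × 10^6 = 2.402 × 10^6 nM = 2.40 mM

2.40 mM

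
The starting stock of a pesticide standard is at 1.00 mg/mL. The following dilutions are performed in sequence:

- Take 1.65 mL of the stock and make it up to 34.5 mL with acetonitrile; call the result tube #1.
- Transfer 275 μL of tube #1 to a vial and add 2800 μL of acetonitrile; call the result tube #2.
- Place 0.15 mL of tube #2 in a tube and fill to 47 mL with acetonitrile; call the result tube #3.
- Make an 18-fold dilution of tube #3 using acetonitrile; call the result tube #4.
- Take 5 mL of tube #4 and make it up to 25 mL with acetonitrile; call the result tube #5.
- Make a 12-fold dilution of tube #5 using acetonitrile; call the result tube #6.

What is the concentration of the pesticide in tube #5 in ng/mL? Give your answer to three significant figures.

0.152 ng/mL

Step 1: 1.65 mL brought to 34.5 mL → factor 34.5/1.65 = 20.909
Step 2: 275 μL + 2800 μL = 3075 μL total → factor 3075/275 = 11.182
Step 3: 0.15 mL brought to 47 mL → factor 47/0.15 = 313.33
Step 4: 18-fold → factor 18
Step 5: 5 mL brought to 25 mL → factor 25/5 = 5
Dilution factor through tube #5 = 20.909 × 11.182 × 313.33 × 18 × 5 = 6.5932 × 10^6
[tube #5] = 1.00 mg/mL / 6.5932 × 10^6 = 1.517 × 10^-7 mg/mL = 0.152 ng/mL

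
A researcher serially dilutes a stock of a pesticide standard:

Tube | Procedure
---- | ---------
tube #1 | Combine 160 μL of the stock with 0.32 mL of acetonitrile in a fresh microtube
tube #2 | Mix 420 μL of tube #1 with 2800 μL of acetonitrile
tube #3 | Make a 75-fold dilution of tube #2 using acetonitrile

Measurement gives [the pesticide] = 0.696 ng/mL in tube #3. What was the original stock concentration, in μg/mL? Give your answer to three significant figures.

1.20 μg/mL

Step 1: 160 μL + 0.32 mL = 480 μL total → factor 480/160 = 3
Step 2: 420 μL + 2800 μL = 3220 μL total → factor 3220/420 = 7.6667
Step 3: 75-fold → factor 75
Overall dilution factor = 3 × 7.6667 × 75 = 1725
Stock = 0.696 ng/mL × 1725 = 1201 ng/mL = 1.20 μg/mL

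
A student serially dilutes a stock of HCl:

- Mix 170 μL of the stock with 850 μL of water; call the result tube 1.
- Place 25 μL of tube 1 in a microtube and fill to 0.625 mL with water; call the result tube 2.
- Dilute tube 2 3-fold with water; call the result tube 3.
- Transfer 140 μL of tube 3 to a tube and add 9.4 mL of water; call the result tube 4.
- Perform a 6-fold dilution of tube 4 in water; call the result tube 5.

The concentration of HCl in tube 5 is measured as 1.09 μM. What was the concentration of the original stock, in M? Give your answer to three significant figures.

0.201 M

Step 1: 170 μL + 850 μL = 1020 μL total → factor 1020/170 = 6
Step 2: 25 μL brought to 0.625 mL → factor 625/25 = 25
Step 3: 3-fold → factor 3
Step 4: 140 μL + 9.4 mL = 9540 μL total → factor 9540/140 = 68.143
Step 5: 6-fold → factor 6
Overall dilution factor = 6 × 25 × 3 × 68.143 × 6 = 1.8399 × 10^5
Stock = 1.09 μM × 1.8399 × 10^5 = 2.005 × 10^5 μM = 0.201 M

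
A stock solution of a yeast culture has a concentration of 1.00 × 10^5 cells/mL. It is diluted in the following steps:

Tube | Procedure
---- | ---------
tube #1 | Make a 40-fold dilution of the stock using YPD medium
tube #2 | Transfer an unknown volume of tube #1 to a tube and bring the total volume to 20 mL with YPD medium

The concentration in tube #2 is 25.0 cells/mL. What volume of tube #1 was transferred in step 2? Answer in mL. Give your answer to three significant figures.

0.200 mL

Step 1: 40-fold → factor 40
Step 2: v brought to 20 mL → factor = 20 mL/v
Product of known-step factors = 40
Overall factor = 1.00 × 10^5 cells/mL / (25.0 cells/mL) = 4000
Step-2 factor = 4000 / 40 = 100
v = 20 mL / 100 = 0.200 mL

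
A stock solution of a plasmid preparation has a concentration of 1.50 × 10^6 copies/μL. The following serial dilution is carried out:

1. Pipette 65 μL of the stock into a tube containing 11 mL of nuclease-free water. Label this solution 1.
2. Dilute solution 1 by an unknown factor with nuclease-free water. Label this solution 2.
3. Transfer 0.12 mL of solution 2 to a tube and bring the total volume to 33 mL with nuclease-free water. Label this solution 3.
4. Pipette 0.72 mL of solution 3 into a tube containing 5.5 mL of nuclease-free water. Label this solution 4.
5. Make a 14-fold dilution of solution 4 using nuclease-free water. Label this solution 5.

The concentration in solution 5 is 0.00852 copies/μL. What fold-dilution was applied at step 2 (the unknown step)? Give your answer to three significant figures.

Step 1: 65 μL + 11 mL = 11065 μL total → factor 11065/65 = 170.23
Step 2: unknown factor x
Step 3: 0.12 mL brought to 33 mL → factor 33/0.12 = 275
Step 4: 0.72 mL + 5.5 mL = 6.22 mL total → factor 6.22/0.72 = 8.6389
Step 5: 14-fold → factor 14
Product of known-step factors = 5.6618 × 10^6
Overall factor = 1.50 × 10^6 copies/μL / (0.00852 copies/μL) = 1.7606 × 10^8
x = 1.7606 × 10^8 / 5.6618 × 10^6 = 31.1

31.1-fold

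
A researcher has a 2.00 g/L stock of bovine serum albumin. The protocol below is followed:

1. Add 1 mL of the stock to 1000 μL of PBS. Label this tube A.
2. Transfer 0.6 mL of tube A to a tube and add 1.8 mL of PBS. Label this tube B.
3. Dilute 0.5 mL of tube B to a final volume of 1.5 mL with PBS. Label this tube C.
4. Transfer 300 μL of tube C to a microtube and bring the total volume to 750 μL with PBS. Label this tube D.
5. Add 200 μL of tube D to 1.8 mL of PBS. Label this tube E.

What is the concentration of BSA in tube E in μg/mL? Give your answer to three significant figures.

Step 1: 1 mL + 1000 μL = 2 mL total → factor 2/1 = 2
Step 2: 0.6 mL + 1.8 mL = 2.4 mL total → factor 2.4/0.6 = 4
Step 3: 0.5 mL brought to 1.5 mL → factor 1.5/0.5 = 3
Step 4: 300 μL brought to 750 μL → factor 750/300 = 2.5
Step 5: 200 μL + 1.8 mL = 2000 μL total → factor 2000/200 = 10
Overall dilution factor = 2 × 4 × 3 × 2.5 × 10 = 600
Final = 2.00 g/L / 600 = 0.003333 g/L = 3.33 μg/mL

3.33 μg/mL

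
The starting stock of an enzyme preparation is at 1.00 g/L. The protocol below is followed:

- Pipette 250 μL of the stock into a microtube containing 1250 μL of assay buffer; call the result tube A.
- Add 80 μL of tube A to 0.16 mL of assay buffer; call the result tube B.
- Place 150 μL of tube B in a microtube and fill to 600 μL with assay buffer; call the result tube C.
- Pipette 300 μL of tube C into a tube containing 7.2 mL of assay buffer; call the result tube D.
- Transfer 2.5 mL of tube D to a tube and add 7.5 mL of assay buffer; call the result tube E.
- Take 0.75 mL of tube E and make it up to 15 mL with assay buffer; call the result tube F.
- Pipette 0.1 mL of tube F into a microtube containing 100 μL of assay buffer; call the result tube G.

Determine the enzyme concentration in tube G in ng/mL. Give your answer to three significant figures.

3.47 ng/mL

Step 1: 250 μL + 1250 μL = 1500 μL total → factor 1500/250 = 6
Step 2: 80 μL + 0.16 mL = 240 μL total → factor 240/80 = 3
Step 3: 150 μL brought to 600 μL → factor 600/150 = 4
Step 4: 300 μL + 7.2 mL = 7500 μL total → factor 7500/300 = 25
Step 5: 2.5 mL + 7.5 mL = 10 mL total → factor 10/2.5 = 4
Step 6: 0.75 mL brought to 15 mL → factor 15/0.75 = 20
Step 7: 0.1 mL + 100 μL = 0.2 mL total → factor 0.2/0.1 = 2
Overall dilution factor = 6 × 3 × 4 × 25 × 4 × 20 × 2 = 2.88 × 10^5
Final = 1.00 g/L / 2.88 × 10^5 = 3.472 × 10^-6 g/L = 3.47 ng/mL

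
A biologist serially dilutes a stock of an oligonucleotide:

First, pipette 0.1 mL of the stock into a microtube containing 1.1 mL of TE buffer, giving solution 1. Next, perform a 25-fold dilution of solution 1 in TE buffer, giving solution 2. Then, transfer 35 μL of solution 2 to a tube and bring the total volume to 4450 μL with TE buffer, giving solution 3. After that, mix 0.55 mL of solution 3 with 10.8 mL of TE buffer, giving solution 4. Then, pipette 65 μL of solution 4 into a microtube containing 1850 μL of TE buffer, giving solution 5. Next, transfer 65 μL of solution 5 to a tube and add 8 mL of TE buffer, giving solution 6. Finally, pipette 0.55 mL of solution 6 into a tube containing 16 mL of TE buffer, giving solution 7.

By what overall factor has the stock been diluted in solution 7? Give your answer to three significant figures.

8.66 × 10^10

Step 1: 0.1 mL + 1.1 mL = 1.2 mL total → factor 1.2/0.1 = 12
Step 2: 25-fold → factor 25
Step 3: 35 μL brought to 4450 μL → factor 4450/35 = 127.14
Step 4: 0.55 mL + 10.8 mL = 11.35 mL total → factor 11.35/0.55 = 20.636
Step 5: 65 μL + 1850 μL = 1915 μL total → factor 1915/65 = 29.462
Step 6: 65 μL + 8 mL = 8065 μL total → factor 8065/65 = 124.08
Step 7: 0.55 mL + 16 mL = 16.55 mL total → factor 16.55/0.55 = 30.091
Overall dilution factor = 12 × 25 × 127.14 × 20.636 × 29.462 × 124.08 × 30.091 = 8.6582 × 10^10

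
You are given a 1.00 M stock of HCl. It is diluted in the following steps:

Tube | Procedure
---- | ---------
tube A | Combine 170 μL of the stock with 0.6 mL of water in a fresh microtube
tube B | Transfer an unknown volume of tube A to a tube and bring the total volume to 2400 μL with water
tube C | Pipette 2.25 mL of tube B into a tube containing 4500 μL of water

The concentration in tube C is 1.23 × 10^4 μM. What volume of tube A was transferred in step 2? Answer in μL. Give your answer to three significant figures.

Step 1: 170 μL + 0.6 mL = 770 μL total → factor 770/170 = 4.5294
Step 2: v brought to 2400 μL → factor = 2400 μL/v
Step 3: 2.25 mL + 4500 μL = 6.75 mL total → factor 6.75/2.25 = 3
Product of known-step factors = 13.588
Overall factor = 1.00 M / (1.23 × 10^4 μM) = 81.301
Step-2 factor = 81.301 / 13.588 = 5.9832
v = 2400 μL / 5.9832 = 401 μL

401 μL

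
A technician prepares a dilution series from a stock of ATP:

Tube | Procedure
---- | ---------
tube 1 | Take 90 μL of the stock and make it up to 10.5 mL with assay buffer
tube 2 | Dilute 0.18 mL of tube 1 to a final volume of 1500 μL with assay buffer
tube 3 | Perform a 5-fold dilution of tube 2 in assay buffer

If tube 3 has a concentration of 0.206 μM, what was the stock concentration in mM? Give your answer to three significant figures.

Step 1: 90 μL brought to 10.5 mL → factor 10500/90 = 116.67
Step 2: 0.18 mL brought to 1500 μL → factor 1.5/0.18 = 8.3333
Step 3: 5-fold → factor 5
Overall dilution factor = 116.67 × 8.3333 × 5 = 4861.1
Stock = 0.206 μM × 4861.1 = 1001 μM = 1.00 mM

1.00 mM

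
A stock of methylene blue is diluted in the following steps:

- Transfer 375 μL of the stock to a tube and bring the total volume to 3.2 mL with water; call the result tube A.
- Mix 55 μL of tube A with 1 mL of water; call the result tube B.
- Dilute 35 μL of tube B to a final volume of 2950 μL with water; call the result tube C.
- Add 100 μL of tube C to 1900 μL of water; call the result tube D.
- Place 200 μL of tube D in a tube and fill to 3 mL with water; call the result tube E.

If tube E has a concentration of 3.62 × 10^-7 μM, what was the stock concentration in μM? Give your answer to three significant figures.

Step 1: 375 μL brought to 3.2 mL → factor 3200/375 = 8.5333
Step 2: 55 μL + 1 mL = 1055 μL total → factor 1055/55 = 19.182
Step 3: 35 μL brought to 2950 μL → factor 2950/35 = 84.286
Step 4: 100 μL + 1900 μL = 2000 μL total → factor 2000/100 = 20
Step 5: 200 μL brought to 3 mL → factor 3000/200 = 15
Overall dilution factor = 8.5333 × 19.182 × 84.286 × 20 × 15 = 4.1389 × 10^6
Stock = 3.62 × 10^-7 μM × 4.1389 × 10^6 = 1.50 μM

1.50 μM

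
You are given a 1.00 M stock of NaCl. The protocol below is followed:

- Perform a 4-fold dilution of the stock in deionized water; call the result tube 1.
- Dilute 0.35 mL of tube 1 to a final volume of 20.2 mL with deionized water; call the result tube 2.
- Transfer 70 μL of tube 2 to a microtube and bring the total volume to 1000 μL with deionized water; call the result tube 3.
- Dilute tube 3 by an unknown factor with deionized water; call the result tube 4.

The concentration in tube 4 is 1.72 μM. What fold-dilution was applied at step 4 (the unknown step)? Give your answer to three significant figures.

176-fold

Step 1: 4-fold → factor 4
Step 2: 0.35 mL brought to 20.2 mL → factor 20.2/0.35 = 57.714
Step 3: 70 μL brought to 1000 μL → factor 1000/70 = 14.286
Step 4: unknown factor x
Product of known-step factors = 3298
Overall factor = 1.00 M / (1.72 μM) = 5.814 × 10^5
x = 5.814 × 10^5 / 3298 = 176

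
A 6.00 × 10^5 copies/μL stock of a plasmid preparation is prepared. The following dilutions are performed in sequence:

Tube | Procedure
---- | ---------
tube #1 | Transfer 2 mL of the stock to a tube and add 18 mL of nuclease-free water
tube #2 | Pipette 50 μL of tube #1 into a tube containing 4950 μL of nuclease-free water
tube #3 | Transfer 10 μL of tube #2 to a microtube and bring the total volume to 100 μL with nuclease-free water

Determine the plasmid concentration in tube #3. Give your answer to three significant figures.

Step 1: 2 mL + 18 mL = 20 mL total → factor 20/2 = 10
Step 2: 50 μL + 4950 μL = 5000 μL total → factor 5000/50 = 100
Step 3: 10 μL brought to 100 μL → factor 100/10 = 10
Overall dilution factor = 10 × 100 × 10 = 10000
Final = 6.00 × 10^5 copies/μL / 10000 = 60.0 copies/μL

60.0 copies/μL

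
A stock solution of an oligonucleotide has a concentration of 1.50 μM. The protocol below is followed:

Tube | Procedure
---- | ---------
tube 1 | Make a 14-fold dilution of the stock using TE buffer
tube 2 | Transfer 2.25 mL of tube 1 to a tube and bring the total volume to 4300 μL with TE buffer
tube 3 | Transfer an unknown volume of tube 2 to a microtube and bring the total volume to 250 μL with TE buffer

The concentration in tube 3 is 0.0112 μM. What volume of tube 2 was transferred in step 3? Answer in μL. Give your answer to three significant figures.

49.9 μL

Step 1: 14-fold → factor 14
Step 2: 2.25 mL brought to 4300 μL → factor 4.3/2.25 = 1.9111
Step 3: v brought to 250 μL → factor = 250 μL/v
Product of known-step factors = 26.756
Overall factor = 1.50 μM / (0.0112 μM) = 133.93
Step-3 factor = 133.93 / 26.756 = 5.0056
v = 250 μL / 5.0056 = 49.9 μL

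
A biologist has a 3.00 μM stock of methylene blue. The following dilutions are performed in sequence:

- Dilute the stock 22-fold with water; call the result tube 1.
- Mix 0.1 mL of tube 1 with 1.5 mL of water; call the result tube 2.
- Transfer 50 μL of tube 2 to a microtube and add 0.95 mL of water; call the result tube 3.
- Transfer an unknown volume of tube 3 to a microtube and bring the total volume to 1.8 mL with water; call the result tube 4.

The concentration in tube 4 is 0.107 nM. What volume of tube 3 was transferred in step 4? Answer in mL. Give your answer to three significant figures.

Step 1: 22-fold → factor 22
Step 2: 0.1 mL + 1.5 mL = 1.6 mL total → factor 1.6/0.1 = 16
Step 3: 50 μL + 0.95 mL = 1000 μL total → factor 1000/50 = 20
Step 4: v brought to 1.8 mL → factor = 1.8 mL/v
Product of known-step factors = 7040
Overall factor = 3.00 μM / (0.107 nM) = 28037
Step-4 factor = 28037 / 7040 = 3.9826
v = 1.8 mL / 3.9826 = 0.452 mL

0.452 mL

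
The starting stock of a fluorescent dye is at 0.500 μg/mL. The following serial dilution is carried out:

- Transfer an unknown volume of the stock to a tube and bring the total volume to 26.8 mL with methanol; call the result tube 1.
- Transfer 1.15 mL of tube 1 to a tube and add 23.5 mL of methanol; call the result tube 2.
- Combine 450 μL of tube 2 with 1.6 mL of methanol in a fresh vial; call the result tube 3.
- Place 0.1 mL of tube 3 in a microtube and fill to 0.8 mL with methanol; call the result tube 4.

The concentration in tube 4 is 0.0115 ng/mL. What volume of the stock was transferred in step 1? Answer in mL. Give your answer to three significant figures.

0.482 mL

Step 1: v brought to 26.8 mL → factor = 26.8 mL/v
Step 2: 1.15 mL + 23.5 mL = 24.65 mL total → factor 24.65/1.15 = 21.435
Step 3: 450 μL + 1.6 mL = 2050 μL total → factor 2050/450 = 4.5556
Step 4: 0.1 mL brought to 0.8 mL → factor 0.8/0.1 = 8
Product of known-step factors = 781.18
Overall factor = 0.500 μg/mL / (0.0115 ng/mL) = 43478
Step-1 factor = 43478 / 781.18 = 55.657
v = 26.8 mL / 55.657 = 0.482 mL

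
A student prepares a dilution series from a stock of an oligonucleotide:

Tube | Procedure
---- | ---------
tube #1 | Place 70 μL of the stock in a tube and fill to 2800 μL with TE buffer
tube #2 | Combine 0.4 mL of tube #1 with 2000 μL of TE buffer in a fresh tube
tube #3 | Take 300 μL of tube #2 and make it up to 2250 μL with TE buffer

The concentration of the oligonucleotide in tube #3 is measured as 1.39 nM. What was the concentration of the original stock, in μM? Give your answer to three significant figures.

2.50 μM

Step 1: 70 μL brought to 2800 μL → factor 2800/70 = 40
Step 2: 0.4 mL + 2000 μL = 2.4 mL total → factor 2.4/0.4 = 6
Step 3: 300 μL brought to 2250 μL → factor 2250/300 = 7.5
Overall dilution factor = 40 × 6 × 7.5 = 1800
Stock = 1.39 nM × 1800 = 2502 nM = 2.50 μM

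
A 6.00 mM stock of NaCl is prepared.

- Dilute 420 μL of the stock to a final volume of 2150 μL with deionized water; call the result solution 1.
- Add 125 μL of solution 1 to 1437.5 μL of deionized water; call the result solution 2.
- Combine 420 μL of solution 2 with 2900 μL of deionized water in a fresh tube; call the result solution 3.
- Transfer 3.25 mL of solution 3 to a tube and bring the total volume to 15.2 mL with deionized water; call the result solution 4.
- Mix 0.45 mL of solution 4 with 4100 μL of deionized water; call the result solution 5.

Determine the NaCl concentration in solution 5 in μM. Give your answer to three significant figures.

Step 1: 420 μL brought to 2150 μL → factor 2150/420 = 5.119
Step 2: 125 μL + 1437.5 μL = 1562.5 μL total → factor 1562.5/125 = 12.5
Step 3: 420 μL + 2900 μL = 3320 μL total → factor 3320/420 = 7.9048
Step 4: 3.25 mL brought to 15.2 mL → factor 15.2/3.25 = 4.6769
Step 5: 0.45 mL + 4100 μL = 4.55 mL total → factor 4.55/0.45 = 10.111
Overall dilution factor = 5.119 × 12.5 × 7.9048 × 4.6769 × 10.111 = 23919
Final = 6.00 mM / 23919 = 0.0002508 mM = 0.251 μM

0.251 μM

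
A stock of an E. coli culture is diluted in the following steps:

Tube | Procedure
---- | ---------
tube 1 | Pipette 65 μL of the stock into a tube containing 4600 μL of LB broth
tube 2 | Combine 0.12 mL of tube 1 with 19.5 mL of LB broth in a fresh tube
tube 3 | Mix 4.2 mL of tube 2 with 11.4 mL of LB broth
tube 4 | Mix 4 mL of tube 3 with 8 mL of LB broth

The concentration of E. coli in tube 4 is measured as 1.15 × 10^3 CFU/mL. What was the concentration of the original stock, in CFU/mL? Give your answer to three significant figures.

1.50 × 10^8 CFU/mL

Step 1: 65 μL + 4600 μL = 4665 μL total → factor 4665/65 = 71.769
Step 2: 0.12 mL + 19.5 mL = 19.62 mL total → factor 19.62/0.12 = 163.5
Step 3: 4.2 mL + 11.4 mL = 15.6 mL total → factor 15.6/4.2 = 3.7143
Step 4: 4 mL + 8 mL = 12 mL total → factor 12/4 = 3
Overall dilution factor = 71.769 × 163.5 × 3.7143 × 3 = 1.3075 × 10^5
Stock = 1.15 × 10^3 CFU/mL × 1.3075 × 10^5 = 1.50 × 10^8 CFU/mL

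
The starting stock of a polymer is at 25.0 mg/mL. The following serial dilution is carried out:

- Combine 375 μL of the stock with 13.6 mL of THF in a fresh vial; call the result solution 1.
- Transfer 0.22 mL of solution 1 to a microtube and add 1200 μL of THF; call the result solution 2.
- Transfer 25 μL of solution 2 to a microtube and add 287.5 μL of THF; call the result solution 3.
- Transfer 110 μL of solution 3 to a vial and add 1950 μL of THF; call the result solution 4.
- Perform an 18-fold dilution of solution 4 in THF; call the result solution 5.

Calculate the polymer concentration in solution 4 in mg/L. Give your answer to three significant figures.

Step 1: 375 μL + 13.6 mL = 13975 μL total → factor 13975/375 = 37.267
Step 2: 0.22 mL + 1200 μL = 1.42 mL total → factor 1.42/0.22 = 6.4545
Step 3: 25 μL + 287.5 μL = 312.5 μL total → factor 312.5/25 = 12.5
Step 4: 110 μL + 1950 μL = 2060 μL total → factor 2060/110 = 18.727
Dilution factor through solution 4 = 37.267 × 6.4545 × 12.5 × 18.727 = 56308
[solution 4] = 25.0 mg/mL / 56308 = 0.0004440 mg/mL = 0.444 mg/L

0.444 mg/L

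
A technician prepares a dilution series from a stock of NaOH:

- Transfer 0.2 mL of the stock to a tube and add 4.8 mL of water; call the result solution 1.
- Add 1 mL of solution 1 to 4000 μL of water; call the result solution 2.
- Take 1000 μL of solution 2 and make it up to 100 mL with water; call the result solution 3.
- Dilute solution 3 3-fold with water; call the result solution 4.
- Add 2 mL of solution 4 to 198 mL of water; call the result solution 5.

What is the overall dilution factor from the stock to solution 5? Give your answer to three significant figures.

3.75 × 10^6

Step 1: 0.2 mL + 4.8 mL = 5 mL total → factor 5/0.2 = 25
Step 2: 1 mL + 4000 μL = 5 mL total → factor 5/1 = 5
Step 3: 1000 μL brought to 100 mL → factor 1 × 10^5/1000 = 100
Step 4: 3-fold → factor 3
Step 5: 2 mL + 198 mL = 200 mL total → factor 200/2 = 100
Overall dilution factor = 25 × 5 × 100 × 3 × 100 = 3.75 × 10^6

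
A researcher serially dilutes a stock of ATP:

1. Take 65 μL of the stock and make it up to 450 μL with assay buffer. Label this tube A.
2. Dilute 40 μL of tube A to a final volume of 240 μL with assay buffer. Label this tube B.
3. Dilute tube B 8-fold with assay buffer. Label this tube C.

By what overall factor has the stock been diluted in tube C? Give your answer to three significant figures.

Step 1: 65 μL brought to 450 μL → factor 450/65 = 6.9231
Step 2: 40 μL brought to 240 μL → factor 240/40 = 6
Step 3: 8-fold → factor 8
Overall dilution factor = 6.9231 × 6 × 8 = 332.31

332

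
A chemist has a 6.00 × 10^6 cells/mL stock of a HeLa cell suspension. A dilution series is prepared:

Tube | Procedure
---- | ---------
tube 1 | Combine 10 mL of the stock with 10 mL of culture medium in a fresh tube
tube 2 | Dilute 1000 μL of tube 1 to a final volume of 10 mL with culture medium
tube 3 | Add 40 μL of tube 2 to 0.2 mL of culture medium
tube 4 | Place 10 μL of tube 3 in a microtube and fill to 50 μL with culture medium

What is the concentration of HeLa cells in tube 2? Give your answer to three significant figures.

Step 1: 10 mL + 10 mL = 20 mL total → factor 20/10 = 2
Step 2: 1000 μL brought to 10 mL → factor 10000/1000 = 10
Dilution factor through tube 2 = 2 × 10 = 20
[tube 2] = 6.00 × 10^6 cells/mL / 20 = 3.00 × 10^5 cells/mL

3.00 × 10^5 cells/mL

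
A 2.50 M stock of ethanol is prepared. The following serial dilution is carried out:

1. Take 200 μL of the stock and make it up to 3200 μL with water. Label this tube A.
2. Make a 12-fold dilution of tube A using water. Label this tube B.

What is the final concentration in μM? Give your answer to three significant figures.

Step 1: 200 μL brought to 3200 μL → factor 3200/200 = 16
Step 2: 12-fold → factor 12
Overall dilution factor = 16 × 12 = 192
Final = 2.50 M / 192 = 0.01302 M = 1.30 × 10^4 μM

1.30 × 10^4 μM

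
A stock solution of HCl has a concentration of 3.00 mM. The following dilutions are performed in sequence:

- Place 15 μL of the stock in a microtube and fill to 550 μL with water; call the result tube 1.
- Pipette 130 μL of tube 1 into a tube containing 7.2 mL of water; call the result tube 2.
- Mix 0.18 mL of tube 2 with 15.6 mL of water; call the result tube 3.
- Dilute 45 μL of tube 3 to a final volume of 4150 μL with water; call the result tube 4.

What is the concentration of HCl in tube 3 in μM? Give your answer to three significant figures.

0.0166 μM

Step 1: 15 μL brought to 550 μL → factor 550/15 = 36.667
Step 2: 130 μL + 7.2 mL = 7330 μL total → factor 7330/130 = 56.385
Step 3: 0.18 mL + 15.6 mL = 15.78 mL total → factor 15.78/0.18 = 87.667
Dilution factor through tube 3 = 36.667 × 56.385 × 87.667 = 1.8125 × 10^5
[tube 3] = 3.00 mM / 1.8125 × 10^5 = 1.655 × 10^-5 mM = 0.0166 μM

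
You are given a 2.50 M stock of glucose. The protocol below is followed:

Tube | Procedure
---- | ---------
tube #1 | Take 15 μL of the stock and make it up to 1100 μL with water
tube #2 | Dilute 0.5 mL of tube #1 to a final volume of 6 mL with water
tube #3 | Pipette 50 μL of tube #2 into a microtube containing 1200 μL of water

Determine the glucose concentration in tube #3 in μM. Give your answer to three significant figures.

114 μM

Step 1: 15 μL brought to 1100 μL → factor 1100/15 = 73.333
Step 2: 0.5 mL brought to 6 mL → factor 6/0.5 = 12
Step 3: 50 μL + 1200 μL = 1250 μL total → factor 1250/50 = 25
Overall dilution factor = 73.333 × 12 × 25 = 22000
Final = 2.50 M / 22000 = 0.0001136 M = 114 μM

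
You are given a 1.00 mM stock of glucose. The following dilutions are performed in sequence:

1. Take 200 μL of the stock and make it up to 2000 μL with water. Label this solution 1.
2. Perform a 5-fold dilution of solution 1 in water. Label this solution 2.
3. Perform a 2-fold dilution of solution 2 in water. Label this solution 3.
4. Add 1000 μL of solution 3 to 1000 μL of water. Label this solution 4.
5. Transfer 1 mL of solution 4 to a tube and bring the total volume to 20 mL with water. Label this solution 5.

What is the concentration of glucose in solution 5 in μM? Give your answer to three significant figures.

Step 1: 200 μL brought to 2000 μL → factor 2000/200 = 10
Step 2: 5-fold → factor 5
Step 3: 2-fold → factor 2
Step 4: 1000 μL + 1000 μL = 2000 μL total → factor 2000/1000 = 2
Step 5: 1 mL brought to 20 mL → factor 20/1 = 20
Overall dilution factor = 10 × 5 × 2 × 2 × 20 = 4000
Final = 1.00 mM / 4000 = 0.0002500 mM = 0.250 μM

0.250 μM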